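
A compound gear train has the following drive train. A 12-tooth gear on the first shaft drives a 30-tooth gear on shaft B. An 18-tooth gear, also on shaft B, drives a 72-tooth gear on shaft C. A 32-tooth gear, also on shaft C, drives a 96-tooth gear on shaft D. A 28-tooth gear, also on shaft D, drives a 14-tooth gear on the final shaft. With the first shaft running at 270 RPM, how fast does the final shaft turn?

18 RPM

the first shaft → shaft B (gear mesh, 30/12): 270 ÷ 2.5 = 108 RPM
shaft B → shaft C (gear mesh, 72/18): 108 ÷ 4 = 27 RPM
shaft C → shaft D (gear mesh, 96/32): 27 ÷ 3 = 9 RPM
shaft D → the final shaft (gear mesh, 14/28): 9 ÷ 0.5 = 18 RPM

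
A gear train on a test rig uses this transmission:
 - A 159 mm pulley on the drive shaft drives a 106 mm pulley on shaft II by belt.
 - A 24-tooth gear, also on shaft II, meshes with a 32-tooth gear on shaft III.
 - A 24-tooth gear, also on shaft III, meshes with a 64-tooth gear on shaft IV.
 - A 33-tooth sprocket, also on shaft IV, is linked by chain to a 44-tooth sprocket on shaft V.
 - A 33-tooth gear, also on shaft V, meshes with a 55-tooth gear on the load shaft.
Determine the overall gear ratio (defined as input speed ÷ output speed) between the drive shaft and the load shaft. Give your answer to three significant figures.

Each stage contributes driven/driver: belt 106/159 = 0.66667, gear mesh 32/24 = 1.3333, gear mesh 64/24 = 2.6667, chain 44/33 = 1.3333, gear mesh 55/33 = 1.6667.
Overall: 0.66667 × 1.3333 × 2.6667 × 1.3333 × 1.6667 = 5.2675.

5.27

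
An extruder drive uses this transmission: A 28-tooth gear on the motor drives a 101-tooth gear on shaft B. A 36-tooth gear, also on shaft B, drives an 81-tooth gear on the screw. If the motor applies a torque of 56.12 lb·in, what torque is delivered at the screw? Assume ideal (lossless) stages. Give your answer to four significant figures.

455.5 lb·in

gear mesh 101/28 = 3.6071 → τ = 56.12·3.6071 = 202.43 lb·in
gear mesh 81/36 = 2.25 → τ = 202.43·2.25 = 455.47 lb·in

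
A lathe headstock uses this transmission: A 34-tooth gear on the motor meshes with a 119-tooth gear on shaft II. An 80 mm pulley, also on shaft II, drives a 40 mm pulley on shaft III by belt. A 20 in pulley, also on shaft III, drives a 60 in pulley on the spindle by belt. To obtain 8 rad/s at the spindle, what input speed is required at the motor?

Overall ratio R = 3.5 × 0.5 × 3 = 5.25.
Required input speed = output speed × R = 8 × 5.25 = 42 rad/s.

42 rad/s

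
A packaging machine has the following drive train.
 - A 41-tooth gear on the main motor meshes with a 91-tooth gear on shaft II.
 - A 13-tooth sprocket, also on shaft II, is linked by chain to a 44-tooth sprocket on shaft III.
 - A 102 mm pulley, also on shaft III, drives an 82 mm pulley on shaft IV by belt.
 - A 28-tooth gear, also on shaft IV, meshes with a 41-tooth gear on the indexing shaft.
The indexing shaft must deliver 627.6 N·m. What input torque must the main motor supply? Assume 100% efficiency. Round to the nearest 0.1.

71.0 N·m

Overall ratio R = 2.2195 × 3.3846 × 0.80392 × 1.4643 = 8.8431.
Input torque = output torque / R = 627.6 / 8.8431 = 70.97 N·m.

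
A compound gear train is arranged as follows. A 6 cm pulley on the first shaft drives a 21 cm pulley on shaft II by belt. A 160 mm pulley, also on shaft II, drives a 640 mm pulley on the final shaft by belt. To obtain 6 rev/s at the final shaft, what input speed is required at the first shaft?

Overall ratio R = 3.5 × 4 = 14.
Required input speed = output speed × R = 6 × 14 = 84 rev/s.

84 rev/s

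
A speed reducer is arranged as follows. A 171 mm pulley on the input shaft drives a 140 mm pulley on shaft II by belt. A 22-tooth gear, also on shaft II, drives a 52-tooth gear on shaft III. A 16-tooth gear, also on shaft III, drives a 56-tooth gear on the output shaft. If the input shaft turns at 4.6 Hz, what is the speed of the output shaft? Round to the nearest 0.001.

belt 140/171 = 0.81871 → 4.6/0.81871 = 5.6186 Hz
gear mesh 52/22 = 2.3636 → 5.6186/2.3636 = 2.3771 Hz
gear mesh 56/16 = 3.5 → 2.3771/3.5 = 0.67917 Hz

0.679 Hz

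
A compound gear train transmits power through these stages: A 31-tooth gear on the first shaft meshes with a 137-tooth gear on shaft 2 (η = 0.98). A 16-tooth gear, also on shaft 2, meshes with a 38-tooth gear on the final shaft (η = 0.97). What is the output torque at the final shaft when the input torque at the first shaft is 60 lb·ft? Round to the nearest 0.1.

598.6 lb·ft

gear mesh 137/31 = 4.4194 → τ = 60·4.4194·0.98 = 259.86 lb·ft
gear mesh 38/16 = 2.375 → τ = 259.86·2.375·0.97 = 598.65 lb·ft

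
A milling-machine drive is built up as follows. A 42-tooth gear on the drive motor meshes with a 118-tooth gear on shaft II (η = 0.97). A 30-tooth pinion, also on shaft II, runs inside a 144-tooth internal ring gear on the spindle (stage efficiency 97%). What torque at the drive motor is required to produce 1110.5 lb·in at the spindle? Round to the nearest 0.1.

87.5 lb·in

Overall ratio R = 2.8095 × 4.8 = 13.486; overall efficiency η = 0.97 × 0.97 = 0.9409.
Input torque = output torque / (R × η) = 1110.5 / (13.486 × 0.9409) = 87.519 lb·in.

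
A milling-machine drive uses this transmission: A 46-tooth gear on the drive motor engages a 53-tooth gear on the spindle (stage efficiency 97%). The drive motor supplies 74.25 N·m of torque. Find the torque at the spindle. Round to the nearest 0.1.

83.0 N·m

gear mesh 53/46 = 1.1522 → τ = 74.25·1.1522·0.97 = 82.982 N·m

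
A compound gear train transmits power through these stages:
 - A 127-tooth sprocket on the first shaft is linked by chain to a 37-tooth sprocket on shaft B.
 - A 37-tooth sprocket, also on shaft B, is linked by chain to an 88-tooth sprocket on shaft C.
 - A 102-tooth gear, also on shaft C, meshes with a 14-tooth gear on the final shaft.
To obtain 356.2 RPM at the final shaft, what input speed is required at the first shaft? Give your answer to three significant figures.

33.9 RPM

Overall ratio R = 0.29134 × 2.3784 × 0.13725 = 0.095106.
Required input speed = output speed × R = 356.2 × 0.095106 = 33.877 RPM.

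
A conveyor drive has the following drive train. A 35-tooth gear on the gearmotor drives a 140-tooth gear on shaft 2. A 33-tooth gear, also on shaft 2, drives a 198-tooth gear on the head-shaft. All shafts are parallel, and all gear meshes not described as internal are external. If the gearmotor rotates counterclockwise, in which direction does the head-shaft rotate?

the gearmotor → shaft 2: external mesh, 1 reversal → CW.
shaft 2 → the head-shaft: external mesh, 1 reversal → CCW.
2 reversals in total — an even number — so the head-shaft turns the same way as the gearmotor.

counterclockwise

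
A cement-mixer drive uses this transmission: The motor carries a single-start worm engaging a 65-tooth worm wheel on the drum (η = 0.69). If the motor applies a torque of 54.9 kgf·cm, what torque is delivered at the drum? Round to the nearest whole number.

2462 kgf·cm

Worm: ratio = 65/1 = 65; torque at the drum = 54.9 × 65 × 0.69 = 2462.3 kgf·cm.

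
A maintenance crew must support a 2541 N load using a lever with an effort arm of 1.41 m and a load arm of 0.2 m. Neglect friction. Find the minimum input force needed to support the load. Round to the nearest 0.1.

Lever MA = effort arm / load arm = 1.41/0.2 = 7.05.
Effort = load / MA = 2541 / 7.05 = 360.43 N.

360.4 N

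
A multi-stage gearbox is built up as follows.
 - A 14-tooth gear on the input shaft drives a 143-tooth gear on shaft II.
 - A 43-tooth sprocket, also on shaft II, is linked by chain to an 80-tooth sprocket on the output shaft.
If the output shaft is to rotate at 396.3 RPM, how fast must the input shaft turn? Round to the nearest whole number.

Overall ratio R = 10.214 × 1.8605 = 19.003.
Required input speed = output speed × R = 396.3 × 19.003 = 7531 RPM.

7531 RPM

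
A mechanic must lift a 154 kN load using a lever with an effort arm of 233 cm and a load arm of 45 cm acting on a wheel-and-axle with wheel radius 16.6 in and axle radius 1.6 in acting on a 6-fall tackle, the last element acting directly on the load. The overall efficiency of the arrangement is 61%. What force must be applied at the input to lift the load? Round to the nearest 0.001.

0.783 kN

Lever MA = effort arm / load arm = 233/45 = 5.1778.
Wheel-and-axle MA = R/r = 16.6/1.6 = 10.375.
Block-and-tackle MA = number of supporting rope parts = 6.
Combined ideal MA = 5.1778 × 10.375 × 6 = 322.32.
Actual MA = 322.32 × 0.61 = 196.61.
Effort = load / actual MA = 154 / 196.61 = 0.78326 kN.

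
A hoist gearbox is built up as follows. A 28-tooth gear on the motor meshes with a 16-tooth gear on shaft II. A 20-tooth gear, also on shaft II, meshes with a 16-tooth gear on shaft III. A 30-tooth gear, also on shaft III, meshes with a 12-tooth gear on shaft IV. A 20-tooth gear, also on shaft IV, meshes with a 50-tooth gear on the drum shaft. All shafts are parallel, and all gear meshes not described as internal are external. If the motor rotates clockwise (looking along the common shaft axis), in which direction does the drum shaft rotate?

the motor → shaft II: external mesh, 1 reversal → CCW.
shaft II → shaft III: external mesh, 1 reversal → CW.
shaft III → shaft IV: external mesh, 1 reversal → CCW.
shaft IV → the drum shaft: external mesh, 1 reversal → CW.
4 reversals in total — an even number — so the drum shaft turns the same way as the motor.

clockwise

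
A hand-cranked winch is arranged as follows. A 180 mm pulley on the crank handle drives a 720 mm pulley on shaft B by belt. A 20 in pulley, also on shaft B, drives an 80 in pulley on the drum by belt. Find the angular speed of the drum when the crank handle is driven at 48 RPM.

Belt: ratio = 720/180 = 4, so shaft B turns at 48 / 4 = 12 RPM.
Belt: ratio = 80/20 = 4, so the drum turns at 12 / 4 = 3 RPM.

3 RPM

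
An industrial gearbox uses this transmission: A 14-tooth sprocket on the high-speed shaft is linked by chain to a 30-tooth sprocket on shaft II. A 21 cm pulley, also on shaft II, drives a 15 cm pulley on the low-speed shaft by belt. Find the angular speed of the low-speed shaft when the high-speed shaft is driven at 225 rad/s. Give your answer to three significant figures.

the high-speed shaft → shaft II (chain, 30/14): 225 ÷ 2.1429 = 105 rad/s
shaft II → the low-speed shaft (belt, 15/21): 105 ÷ 0.71429 = 147 rad/s

147 rad/s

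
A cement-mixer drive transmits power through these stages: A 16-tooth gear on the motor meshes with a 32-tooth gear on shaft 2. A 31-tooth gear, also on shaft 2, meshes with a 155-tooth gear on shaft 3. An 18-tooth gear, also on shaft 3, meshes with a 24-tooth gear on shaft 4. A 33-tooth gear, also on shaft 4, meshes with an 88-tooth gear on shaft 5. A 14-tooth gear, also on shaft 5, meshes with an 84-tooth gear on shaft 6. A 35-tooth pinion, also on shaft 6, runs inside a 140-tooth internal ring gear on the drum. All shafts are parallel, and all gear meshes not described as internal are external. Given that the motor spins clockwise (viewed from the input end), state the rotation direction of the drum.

anticlockwise

the motor → shaft 2: external mesh, 1 reversal → CCW.
shaft 2 → shaft 3: external mesh, 1 reversal → CW.
shaft 3 → shaft 4: external mesh, 1 reversal → CCW.
shaft 4 → shaft 5: external mesh, 1 reversal → CW.
shaft 5 → shaft 6: external mesh, 1 reversal → CCW.
shaft 6 → the drum: internal mesh, same direction → CCW.
5 reversals in total — an odd number — so the drum turns opposite to the motor.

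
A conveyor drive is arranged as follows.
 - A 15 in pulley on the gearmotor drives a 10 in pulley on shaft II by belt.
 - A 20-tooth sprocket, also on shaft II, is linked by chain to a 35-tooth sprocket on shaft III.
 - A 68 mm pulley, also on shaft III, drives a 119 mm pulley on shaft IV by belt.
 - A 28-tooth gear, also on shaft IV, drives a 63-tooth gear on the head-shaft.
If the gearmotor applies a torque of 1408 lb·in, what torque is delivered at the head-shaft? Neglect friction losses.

Belt: ratio = 10/15 = 0.66667; torque at shaft II = 1408 × 0.66667 = 938.67 lb·in.
Chain: ratio = 35/20 = 1.75; torque at shaft III = 938.67 × 1.75 = 1642.7 lb·in.
Belt: ratio = 119/68 = 1.75; torque at shaft IV = 1642.7 × 1.75 = 2874.7 lb·in.
Gear mesh: ratio = 63/28 = 2.25; torque at the head-shaft = 2874.7 × 2.25 = 6468 lb·in.

6468 lb·in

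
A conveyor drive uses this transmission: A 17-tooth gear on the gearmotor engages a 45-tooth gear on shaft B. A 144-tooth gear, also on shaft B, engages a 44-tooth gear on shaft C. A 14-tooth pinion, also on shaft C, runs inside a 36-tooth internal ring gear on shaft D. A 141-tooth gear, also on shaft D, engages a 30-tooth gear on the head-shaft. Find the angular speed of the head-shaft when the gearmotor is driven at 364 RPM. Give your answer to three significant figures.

Gear mesh: ratio = 45/17 = 2.6471, so shaft B turns at 364 / 2.6471 = 137.51 RPM.
Gear mesh: ratio = 44/144 = 0.30556, so shaft C turns at 137.51 / 0.30556 = 450.04 RPM.
Internal gear: ratio = 36/14 = 2.5714, so shaft D turns at 450.04 / 2.5714 = 175.01 RPM.
Gear mesh: ratio = 30/141 = 0.21277, so the head-shaft turns at 175.01 / 0.21277 = 822.57 RPM.

823 RPM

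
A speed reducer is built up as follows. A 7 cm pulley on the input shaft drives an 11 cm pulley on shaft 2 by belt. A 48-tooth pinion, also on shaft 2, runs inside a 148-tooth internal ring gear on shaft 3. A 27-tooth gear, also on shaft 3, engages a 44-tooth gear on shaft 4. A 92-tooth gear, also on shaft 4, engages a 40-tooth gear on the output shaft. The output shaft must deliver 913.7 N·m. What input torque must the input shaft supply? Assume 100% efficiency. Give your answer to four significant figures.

Overall ratio R = 1.5714 × 3.0833 × 1.6296 × 0.43478 = 3.433.
Input torque = output torque / R = 913.7 / 3.433 = 266.15 N·m.

266.2 N·m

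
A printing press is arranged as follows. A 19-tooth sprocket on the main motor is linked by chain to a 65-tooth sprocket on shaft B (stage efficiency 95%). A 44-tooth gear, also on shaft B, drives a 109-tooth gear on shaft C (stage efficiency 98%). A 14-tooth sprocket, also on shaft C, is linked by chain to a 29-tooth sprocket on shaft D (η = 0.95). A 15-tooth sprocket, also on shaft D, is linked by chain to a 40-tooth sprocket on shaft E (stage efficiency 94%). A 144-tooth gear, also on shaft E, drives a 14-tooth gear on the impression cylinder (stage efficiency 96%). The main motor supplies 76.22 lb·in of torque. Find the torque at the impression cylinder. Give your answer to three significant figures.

Chain: ratio = 65/19 = 3.4211; torque at shaft B = 76.22 × 3.4211 × 0.95 = 247.72 lb·in.
Gear mesh: ratio = 109/44 = 2.4773; torque at shaft C = 247.72 × 2.4773 × 0.98 = 601.38 lb·in.
Chain: ratio = 29/14 = 2.0714; torque at shaft D = 601.38 × 2.0714 × 0.95 = 1183.4 lb·in.
Chain: ratio = 40/15 = 2.6667; torque at shaft E = 1183.4 × 2.6667 × 0.94 = 2966.5 lb·in.
Gear mesh: ratio = 14/144 = 0.097222; torque at the impression cylinder = 2966.5 × 0.097222 × 0.96 = 276.87 lb·in.

277 lb·in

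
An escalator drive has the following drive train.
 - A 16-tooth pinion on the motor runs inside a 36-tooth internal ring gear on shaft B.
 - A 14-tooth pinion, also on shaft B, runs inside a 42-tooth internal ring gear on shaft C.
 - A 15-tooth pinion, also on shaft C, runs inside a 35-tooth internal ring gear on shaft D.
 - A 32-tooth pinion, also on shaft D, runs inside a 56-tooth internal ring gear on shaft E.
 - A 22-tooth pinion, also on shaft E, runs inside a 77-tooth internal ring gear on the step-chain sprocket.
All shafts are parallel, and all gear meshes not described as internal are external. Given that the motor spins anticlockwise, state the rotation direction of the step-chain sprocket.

anticlockwise

the motor → shaft B: internal mesh, same direction → CCW.
shaft B → shaft C: internal mesh, same direction → CCW.
shaft C → shaft D: internal mesh, same direction → CCW.
shaft D → shaft E: internal mesh, same direction → CCW.
shaft E → the step-chain sprocket: internal mesh, same direction → CCW.
0 reversals in total — an even number — so the step-chain sprocket turns the same way as the motor.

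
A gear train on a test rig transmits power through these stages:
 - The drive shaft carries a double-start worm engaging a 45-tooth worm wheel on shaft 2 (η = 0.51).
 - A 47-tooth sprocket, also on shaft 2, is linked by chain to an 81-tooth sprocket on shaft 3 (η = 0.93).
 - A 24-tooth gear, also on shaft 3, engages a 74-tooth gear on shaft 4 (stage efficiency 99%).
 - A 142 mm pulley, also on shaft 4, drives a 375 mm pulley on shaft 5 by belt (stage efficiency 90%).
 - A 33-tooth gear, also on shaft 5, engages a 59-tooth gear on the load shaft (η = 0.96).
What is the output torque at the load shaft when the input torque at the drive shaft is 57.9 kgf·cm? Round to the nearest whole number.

Worm: ratio = 45/2 = 22.5; torque at shaft 2 = 57.9 × 22.5 × 0.51 = 664.4 kgf·cm.
Chain: ratio = 81/47 = 1.7234; torque at shaft 3 = 664.4 × 1.7234 × 0.93 = 1064.9 kgf·cm.
Gear mesh: ratio = 74/24 = 3.0833; torque at shaft 4 = 1064.9 × 3.0833 × 0.99 = 3250.6 kgf·cm.
Belt: ratio = 375/142 = 2.6408; torque at shaft 5 = 3250.6 × 2.6408 × 0.90 = 7725.8 kgf·cm.
Gear mesh: ratio = 59/33 = 1.7879; torque at the load shaft = 7725.8 × 1.7879 × 0.96 = 13260 kgf·cm.

13260 kgf·cm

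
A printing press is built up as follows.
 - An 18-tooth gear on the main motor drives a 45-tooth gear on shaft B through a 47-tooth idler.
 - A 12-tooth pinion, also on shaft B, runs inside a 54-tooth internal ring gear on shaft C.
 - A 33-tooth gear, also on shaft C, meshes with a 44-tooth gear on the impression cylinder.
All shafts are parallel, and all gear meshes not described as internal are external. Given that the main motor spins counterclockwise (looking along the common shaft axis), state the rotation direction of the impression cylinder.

clockwise

the main motor → shaft B: driver → idler → driven is 2 external meshes, 2 reversals → CCW.
shaft B → shaft C: internal mesh, same direction → CCW.
shaft C → the impression cylinder: external mesh, 1 reversal → CW.
3 reversals in total — an odd number — so the impression cylinder turns opposite to the main motor.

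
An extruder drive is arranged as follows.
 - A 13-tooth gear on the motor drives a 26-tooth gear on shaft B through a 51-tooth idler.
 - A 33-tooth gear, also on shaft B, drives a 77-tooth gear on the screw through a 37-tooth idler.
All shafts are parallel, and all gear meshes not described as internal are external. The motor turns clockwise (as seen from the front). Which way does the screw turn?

clockwise

the motor → shaft B: driver → idler → driven is 2 external meshes, 2 reversals → CW.
shaft B → the screw: driver → idler → driven is 2 external meshes, 2 reversals → CW.
4 reversals in total — an even number — so the screw turns the same way as the motor.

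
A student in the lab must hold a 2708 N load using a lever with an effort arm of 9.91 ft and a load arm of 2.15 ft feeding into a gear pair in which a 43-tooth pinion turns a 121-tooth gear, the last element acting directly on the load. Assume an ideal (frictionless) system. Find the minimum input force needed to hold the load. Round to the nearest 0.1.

208.8 N

Lever MA = effort arm / load arm = 9.91/2.15 = 4.6093.
Gear pair MA = 121/43 = 2.814.
Combined ideal MA = 4.6093 × 2.814 = 12.97.
Effort = load / MA = 2708 / 12.97 = 208.78 N.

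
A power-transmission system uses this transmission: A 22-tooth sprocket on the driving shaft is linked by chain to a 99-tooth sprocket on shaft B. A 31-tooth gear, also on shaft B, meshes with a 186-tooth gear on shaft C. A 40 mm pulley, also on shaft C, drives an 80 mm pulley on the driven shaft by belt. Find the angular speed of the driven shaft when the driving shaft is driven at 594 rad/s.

chain 99/22 = 4.5 → 594/4.5 = 132 rad/s
gear mesh 186/31 = 6 → 132/6 = 22 rad/s
belt 80/40 = 2 → 22/2 = 11 rad/s

11 rad/s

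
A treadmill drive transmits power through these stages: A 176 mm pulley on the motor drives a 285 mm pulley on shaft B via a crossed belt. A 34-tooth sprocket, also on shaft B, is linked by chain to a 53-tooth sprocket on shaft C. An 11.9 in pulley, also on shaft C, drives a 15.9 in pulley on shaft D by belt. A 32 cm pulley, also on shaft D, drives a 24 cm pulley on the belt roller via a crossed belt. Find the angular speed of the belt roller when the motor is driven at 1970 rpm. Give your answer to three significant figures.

779 rpm

the motor → shaft B (belt, 285/176): 1970 ÷ 1.6193 = 1216.6 rpm
shaft B → shaft C (chain, 53/34): 1216.6 ÷ 1.5588 = 780.44 rpm
shaft C → shaft D (belt, 15.9/11.9): 780.44 ÷ 1.3361 = 584.1 rpm
shaft D → the belt roller (belt, 24/32): 584.1 ÷ 0.75 = 778.8 rpm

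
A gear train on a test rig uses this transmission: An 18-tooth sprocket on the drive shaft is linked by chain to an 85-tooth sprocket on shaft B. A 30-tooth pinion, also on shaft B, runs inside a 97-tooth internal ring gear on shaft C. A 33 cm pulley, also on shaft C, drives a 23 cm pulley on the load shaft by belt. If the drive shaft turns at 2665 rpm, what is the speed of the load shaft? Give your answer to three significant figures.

250 rpm

the drive shaft → shaft B (chain, 85/18): 2665 ÷ 4.7222 = 564.35 rpm
shaft B → shaft C (internal gear, 97/30): 564.35 ÷ 3.2333 = 174.54 rpm
shaft C → the load shaft (belt, 23/33): 174.54 ÷ 0.69697 = 250.43 rpm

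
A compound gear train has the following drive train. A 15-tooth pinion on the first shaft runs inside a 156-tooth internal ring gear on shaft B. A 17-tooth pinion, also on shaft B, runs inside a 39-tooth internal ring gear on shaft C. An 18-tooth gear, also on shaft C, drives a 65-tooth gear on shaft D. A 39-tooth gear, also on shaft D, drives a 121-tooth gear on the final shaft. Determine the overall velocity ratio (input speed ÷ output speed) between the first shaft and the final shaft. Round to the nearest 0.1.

Each stage contributes driven/driver: internal gear 156/15 = 10.4, internal gear 39/17 = 2.2941, gear mesh 65/18 = 3.6111, gear mesh 121/39 = 3.1026.
Overall: 10.4 × 2.2941 × 3.6111 × 3.1026 = 267.31.

267.3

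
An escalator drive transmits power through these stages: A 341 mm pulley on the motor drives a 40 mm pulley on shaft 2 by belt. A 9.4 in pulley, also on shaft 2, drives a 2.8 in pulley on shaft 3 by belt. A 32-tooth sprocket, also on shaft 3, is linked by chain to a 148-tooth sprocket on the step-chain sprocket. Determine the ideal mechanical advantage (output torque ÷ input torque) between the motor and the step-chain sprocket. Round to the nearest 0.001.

0.162

Each stage contributes driven/driver: belt 40/341 = 0.1173, belt 2.8/9.4 = 0.29787, chain 148/32 = 4.625.
Overall: 0.1173 × 0.29787 × 4.625 = 0.1616.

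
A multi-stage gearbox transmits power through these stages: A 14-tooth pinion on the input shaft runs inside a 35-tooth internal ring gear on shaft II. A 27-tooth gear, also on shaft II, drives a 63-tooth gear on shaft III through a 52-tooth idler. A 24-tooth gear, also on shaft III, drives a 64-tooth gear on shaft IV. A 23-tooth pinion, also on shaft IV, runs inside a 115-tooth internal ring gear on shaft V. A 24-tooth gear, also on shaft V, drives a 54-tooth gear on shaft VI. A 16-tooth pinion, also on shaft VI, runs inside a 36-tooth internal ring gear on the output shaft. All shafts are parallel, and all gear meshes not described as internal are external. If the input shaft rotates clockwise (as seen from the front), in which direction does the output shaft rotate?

the input shaft → shaft II: internal mesh, same direction → CW.
shaft II → shaft III: driver → idler → driven is 2 external meshes, 2 reversals → CW.
shaft III → shaft IV: external mesh, 1 reversal → CCW.
shaft IV → shaft V: internal mesh, same direction → CCW.
shaft V → shaft VI: external mesh, 1 reversal → CW.
shaft VI → the output shaft: internal mesh, same direction → CW.
4 reversals in total — an even number — so the output shaft turns the same way as the input shaft.

clockwise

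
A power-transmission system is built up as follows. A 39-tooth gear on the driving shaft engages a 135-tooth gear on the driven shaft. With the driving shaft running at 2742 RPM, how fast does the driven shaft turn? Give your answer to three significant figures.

792 RPM

Gear mesh: ratio = 135/39 = 3.4615, so the driven shaft turns at 2742 / 3.4615 = 792.13 RPM.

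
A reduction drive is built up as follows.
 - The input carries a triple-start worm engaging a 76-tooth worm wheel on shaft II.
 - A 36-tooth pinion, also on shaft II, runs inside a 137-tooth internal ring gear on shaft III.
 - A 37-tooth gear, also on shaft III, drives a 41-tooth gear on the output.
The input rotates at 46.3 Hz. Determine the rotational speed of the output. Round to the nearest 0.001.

Worm: ratio = 76/3 = 25.333, so shaft II turns at 46.3 / 25.333 = 1.8276 Hz.
Internal gear: ratio = 137/36 = 3.8056, so shaft III turns at 1.8276 / 3.8056 = 0.48025 Hz.
Gear mesh: ratio = 41/37 = 1.1081, so the output turns at 0.48025 / 1.1081 = 0.4334 Hz.

0.433 Hz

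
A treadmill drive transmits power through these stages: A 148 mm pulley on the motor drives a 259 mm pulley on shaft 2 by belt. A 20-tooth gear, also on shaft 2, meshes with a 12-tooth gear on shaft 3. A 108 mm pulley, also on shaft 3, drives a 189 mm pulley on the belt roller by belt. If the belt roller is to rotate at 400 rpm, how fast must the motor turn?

735 rpm

Overall ratio R = 1.75 × 0.6 × 1.75 = 1.8375.
Required input speed = output speed × R = 400 × 1.8375 = 735 rpm.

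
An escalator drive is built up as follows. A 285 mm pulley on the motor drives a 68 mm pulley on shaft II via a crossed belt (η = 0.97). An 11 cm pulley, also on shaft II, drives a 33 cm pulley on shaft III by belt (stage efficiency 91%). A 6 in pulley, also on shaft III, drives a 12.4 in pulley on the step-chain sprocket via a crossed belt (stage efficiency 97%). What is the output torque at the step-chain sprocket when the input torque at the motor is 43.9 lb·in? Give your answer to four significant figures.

55.60 lb·in

Belt: ratio = 68/285 = 0.2386; torque at shaft II = 43.9 × 0.2386 × 0.97 = 10.16 lb·in.
Belt: ratio = 33/11 = 3; torque at shaft III = 10.16 × 3 × 0.91 = 27.737 lb·in.
Belt: ratio = 12.4/6 = 2.0667; torque at the step-chain sprocket = 27.737 × 2.0667 × 0.97 = 55.604 lb·in.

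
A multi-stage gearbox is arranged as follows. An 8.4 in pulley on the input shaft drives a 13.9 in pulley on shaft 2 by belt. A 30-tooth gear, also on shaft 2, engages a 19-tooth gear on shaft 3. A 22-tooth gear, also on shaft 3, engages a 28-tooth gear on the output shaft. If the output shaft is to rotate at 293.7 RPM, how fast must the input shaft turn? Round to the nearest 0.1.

391.7 RPM

Overall ratio R = 1.6548 × 0.63333 × 1.2727 = 1.3338.
Required input speed = output speed × R = 293.7 × 1.3338 = 391.75 RPM.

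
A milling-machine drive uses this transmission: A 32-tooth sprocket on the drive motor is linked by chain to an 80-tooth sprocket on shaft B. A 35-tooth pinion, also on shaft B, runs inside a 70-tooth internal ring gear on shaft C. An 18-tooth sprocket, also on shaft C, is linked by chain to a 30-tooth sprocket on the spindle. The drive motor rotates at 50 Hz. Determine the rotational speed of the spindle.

chain 80/32 = 2.5 → 50/2.5 = 20 Hz
internal gear 70/35 = 2 → 20/2 = 10 Hz
chain 30/18 = 1.6667 → 10/1.6667 = 6 Hz

6 Hz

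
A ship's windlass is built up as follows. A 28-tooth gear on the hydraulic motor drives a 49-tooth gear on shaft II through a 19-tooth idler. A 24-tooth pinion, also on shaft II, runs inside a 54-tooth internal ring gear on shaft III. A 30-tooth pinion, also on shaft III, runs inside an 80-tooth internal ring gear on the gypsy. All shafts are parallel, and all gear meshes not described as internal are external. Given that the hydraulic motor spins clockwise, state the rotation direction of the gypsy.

clockwise

the hydraulic motor → shaft II: driver → idler → driven is 2 external meshes, 2 reversals → CW.
shaft II → shaft III: internal mesh, same direction → CW.
shaft III → the gypsy: internal mesh, same direction → CW.
2 reversals in total — an even number — so the gypsy turns the same way as the hydraulic motor.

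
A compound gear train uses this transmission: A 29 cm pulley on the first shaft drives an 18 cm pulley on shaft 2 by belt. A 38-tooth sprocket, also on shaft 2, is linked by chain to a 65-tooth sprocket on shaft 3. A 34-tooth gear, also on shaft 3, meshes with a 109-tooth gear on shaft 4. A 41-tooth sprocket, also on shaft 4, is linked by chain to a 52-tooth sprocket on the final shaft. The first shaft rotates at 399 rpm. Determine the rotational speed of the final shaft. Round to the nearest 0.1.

92.4 rpm

the first shaft → shaft 2 (belt, 18/29): 399 ÷ 0.62069 = 642.83 rpm
shaft 2 → shaft 3 (chain, 65/38): 642.83 ÷ 1.7105 = 375.81 rpm
shaft 3 → shaft 4 (gear mesh, 109/34): 375.81 ÷ 3.2059 = 117.23 rpm
shaft 4 → the final shaft (chain, 52/41): 117.23 ÷ 1.2683 = 92.428 rpm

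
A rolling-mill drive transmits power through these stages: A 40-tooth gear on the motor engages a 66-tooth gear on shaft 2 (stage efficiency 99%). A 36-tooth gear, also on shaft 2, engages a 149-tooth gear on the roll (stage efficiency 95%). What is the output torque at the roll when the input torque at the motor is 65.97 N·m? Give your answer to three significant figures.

Gear mesh: ratio = 66/40 = 1.65; torque at shaft 2 = 65.97 × 1.65 × 0.99 = 107.76 N·m.
Gear mesh: ratio = 149/36 = 4.1389; torque at the roll = 107.76 × 4.1389 × 0.95 = 423.71 N·m.

424 N·m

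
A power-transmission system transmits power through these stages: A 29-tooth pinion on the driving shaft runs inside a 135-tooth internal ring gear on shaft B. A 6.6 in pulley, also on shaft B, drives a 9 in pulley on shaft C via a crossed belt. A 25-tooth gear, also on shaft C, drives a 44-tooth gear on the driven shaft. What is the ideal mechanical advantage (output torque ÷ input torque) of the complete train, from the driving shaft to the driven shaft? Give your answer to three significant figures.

Each stage contributes driven/driver: internal gear 135/29 = 4.6552, belt 9/6.6 = 1.3636, gear mesh 44/25 = 1.76.
Overall: 4.6552 × 1.3636 × 1.76 = 11.172.

11.2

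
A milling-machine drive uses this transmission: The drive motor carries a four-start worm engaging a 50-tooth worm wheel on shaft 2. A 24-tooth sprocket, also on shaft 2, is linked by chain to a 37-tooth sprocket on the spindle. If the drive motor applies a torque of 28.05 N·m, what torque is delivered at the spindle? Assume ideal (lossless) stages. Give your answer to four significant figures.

After the worm (50/4): 28.05 × 12.5 = 350.62 N·m
After the chain (37/24): 350.62 × 1.5417 = 540.55 N·m

540.5 N·m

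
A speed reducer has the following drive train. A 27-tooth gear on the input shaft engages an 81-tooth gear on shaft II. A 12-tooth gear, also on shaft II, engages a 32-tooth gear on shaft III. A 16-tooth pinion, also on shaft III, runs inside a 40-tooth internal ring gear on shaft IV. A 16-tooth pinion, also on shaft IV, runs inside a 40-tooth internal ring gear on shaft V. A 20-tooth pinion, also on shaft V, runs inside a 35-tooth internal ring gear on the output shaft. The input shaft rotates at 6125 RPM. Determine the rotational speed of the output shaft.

the input shaft → shaft II (gear mesh, 81/27): 6125 ÷ 3 = 2041.7 RPM
shaft II → shaft III (gear mesh, 32/12): 2041.7 ÷ 2.6667 = 765.62 RPM
shaft III → shaft IV (internal gear, 40/16): 765.62 ÷ 2.5 = 306.25 RPM
shaft IV → shaft V (internal gear, 40/16): 306.25 ÷ 2.5 = 122.5 RPM
shaft V → the output shaft (internal gear, 35/20): 122.5 ÷ 1.75 = 70 RPM

70 RPM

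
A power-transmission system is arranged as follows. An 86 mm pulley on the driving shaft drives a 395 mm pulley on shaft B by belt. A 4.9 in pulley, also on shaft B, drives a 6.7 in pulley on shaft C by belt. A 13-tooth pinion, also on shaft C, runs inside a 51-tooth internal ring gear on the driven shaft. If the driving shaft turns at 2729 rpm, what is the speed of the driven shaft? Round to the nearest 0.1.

belt 395/86 = 4.593 → 2729/4.593 = 594.16 rpm
belt 6.7/4.9 = 1.3673 → 594.16/1.3673 = 434.54 rpm
internal gear 51/13 = 3.9231 → 434.54/3.9231 = 110.76 rpm

110.8 rpm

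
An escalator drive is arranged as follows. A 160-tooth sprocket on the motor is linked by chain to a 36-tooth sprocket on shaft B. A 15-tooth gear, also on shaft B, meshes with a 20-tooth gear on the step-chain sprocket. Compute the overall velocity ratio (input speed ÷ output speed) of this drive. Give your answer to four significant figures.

Each stage contributes driven/driver: chain 36/160 = 0.225, gear mesh 20/15 = 1.3333.
Overall: 0.225 × 1.3333 = 0.3.

0.3000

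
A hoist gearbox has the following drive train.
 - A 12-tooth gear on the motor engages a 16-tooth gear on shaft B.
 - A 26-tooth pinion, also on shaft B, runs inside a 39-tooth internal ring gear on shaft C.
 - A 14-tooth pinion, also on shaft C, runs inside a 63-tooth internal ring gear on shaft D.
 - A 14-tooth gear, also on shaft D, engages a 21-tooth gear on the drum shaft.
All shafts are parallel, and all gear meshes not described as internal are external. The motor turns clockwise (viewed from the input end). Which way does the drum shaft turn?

clockwise

the motor → shaft B: external mesh, 1 reversal → CCW.
shaft B → shaft C: internal mesh, same direction → CCW.
shaft C → shaft D: internal mesh, same direction → CCW.
shaft D → the drum shaft: external mesh, 1 reversal → CW.
2 reversals in total — an even number — so the drum shaft turns the same way as the motor.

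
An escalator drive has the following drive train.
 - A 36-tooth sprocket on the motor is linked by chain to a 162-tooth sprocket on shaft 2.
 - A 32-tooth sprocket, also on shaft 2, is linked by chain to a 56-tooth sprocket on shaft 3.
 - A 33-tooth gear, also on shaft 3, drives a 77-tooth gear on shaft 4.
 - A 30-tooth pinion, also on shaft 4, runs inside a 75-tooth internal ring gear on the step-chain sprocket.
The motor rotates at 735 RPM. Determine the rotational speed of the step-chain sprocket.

16 RPM

Chain: ratio = 162/36 = 4.5, so shaft 2 turns at 735 / 4.5 = 163.33 RPM.
Chain: ratio = 56/32 = 1.75, so shaft 3 turns at 163.33 / 1.75 = 93.333 RPM.
Gear mesh: ratio = 77/33 = 2.3333, so shaft 4 turns at 93.333 / 2.3333 = 40 RPM.
Internal gear: ratio = 75/30 = 2.5, so the step-chain sprocket turns at 40 / 2.5 = 16 RPM.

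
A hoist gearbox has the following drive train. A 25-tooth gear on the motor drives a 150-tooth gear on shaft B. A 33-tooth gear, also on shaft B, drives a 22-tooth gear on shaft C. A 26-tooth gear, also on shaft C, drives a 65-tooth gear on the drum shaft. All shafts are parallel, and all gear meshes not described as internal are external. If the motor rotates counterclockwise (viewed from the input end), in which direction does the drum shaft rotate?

clockwise

the motor → shaft B: external mesh, 1 reversal → CW.
shaft B → shaft C: external mesh, 1 reversal → CCW.
shaft C → the drum shaft: external mesh, 1 reversal → CW.
3 reversals in total — an odd number — so the drum shaft turns opposite to the motor.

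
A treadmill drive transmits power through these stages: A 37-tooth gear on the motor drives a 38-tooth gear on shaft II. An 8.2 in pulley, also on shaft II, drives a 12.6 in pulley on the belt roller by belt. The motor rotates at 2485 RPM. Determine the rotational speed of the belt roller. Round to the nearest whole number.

gear mesh 38/37 = 1.027 → 2485/1.027 = 2419.6 RPM
belt 12.6/8.2 = 1.5366 → 2419.6/1.5366 = 1574.7 RPM

1575 RPM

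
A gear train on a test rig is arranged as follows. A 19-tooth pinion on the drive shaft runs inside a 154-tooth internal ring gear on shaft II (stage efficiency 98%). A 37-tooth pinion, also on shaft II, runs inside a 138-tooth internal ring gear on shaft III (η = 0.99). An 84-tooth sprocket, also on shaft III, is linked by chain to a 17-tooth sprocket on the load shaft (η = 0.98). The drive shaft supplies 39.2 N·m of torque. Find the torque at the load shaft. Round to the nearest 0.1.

internal gear 154/19 = 8.1053 → τ = 39.2·8.1053·0.98 = 311.37 N·m
internal gear 138/37 = 3.7297 → τ = 311.37·3.7297·0.99 = 1149.7 N·m
chain 17/84 = 0.20238 → τ = 1149.7·0.20238·0.98 = 228.03 N·m

228.0 N·m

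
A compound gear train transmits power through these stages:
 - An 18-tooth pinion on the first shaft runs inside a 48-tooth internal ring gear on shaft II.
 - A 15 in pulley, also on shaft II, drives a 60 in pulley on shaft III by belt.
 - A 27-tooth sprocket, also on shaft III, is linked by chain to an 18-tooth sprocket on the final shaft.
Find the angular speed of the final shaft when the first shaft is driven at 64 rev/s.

9 rev/s

the first shaft → shaft II (internal gear, 48/18): 64 ÷ 2.6667 = 24 rev/s
shaft II → shaft III (belt, 60/15): 24 ÷ 4 = 6 rev/s
shaft III → the final shaft (chain, 18/27): 6 ÷ 0.66667 = 9 rev/s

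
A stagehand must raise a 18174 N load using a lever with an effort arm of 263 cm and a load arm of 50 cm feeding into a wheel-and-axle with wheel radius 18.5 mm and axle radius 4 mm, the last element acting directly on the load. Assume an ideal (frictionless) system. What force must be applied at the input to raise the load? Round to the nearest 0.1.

747.1 N

Lever MA = effort arm / load arm = 263/50 = 5.26.
Wheel-and-axle MA = R/r = 18.5/4 = 4.625.
Combined ideal MA = 5.26 × 4.625 = 24.328.
Effort = load / MA = 18174 / 24.328 = 747.06 N.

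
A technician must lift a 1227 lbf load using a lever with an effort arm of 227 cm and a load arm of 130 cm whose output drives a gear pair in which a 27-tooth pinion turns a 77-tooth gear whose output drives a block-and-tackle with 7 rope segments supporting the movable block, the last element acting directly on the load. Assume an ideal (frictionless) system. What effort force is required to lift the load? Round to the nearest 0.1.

Lever MA = effort arm / load arm = 227/130 = 1.7462.
Gear pair MA = 77/27 = 2.8519.
Block-and-tackle MA = number of supporting rope parts = 7.
Combined ideal MA = 1.7462 × 2.8519 × 7 = 34.858.
Effort = load / MA = 1227 / 34.858 = 35.2 lbf.

35.2 lbf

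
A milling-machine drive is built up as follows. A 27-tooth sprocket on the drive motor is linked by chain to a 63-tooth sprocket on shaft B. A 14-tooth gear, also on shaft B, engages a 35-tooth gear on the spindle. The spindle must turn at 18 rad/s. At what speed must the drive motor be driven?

Overall ratio R = 2.3333 × 2.5 = 5.8333.
Required input speed = output speed × R = 18 × 5.8333 = 105 rad/s.

105 rad/s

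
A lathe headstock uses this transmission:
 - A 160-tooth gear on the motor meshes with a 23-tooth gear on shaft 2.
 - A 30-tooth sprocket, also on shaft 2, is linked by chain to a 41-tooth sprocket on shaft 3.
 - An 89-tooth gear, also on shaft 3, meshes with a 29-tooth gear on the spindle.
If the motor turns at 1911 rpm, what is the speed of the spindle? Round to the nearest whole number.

Gear mesh: ratio = 23/160 = 0.14375, so shaft 2 turns at 1911 / 0.14375 = 13294 rpm.
Chain: ratio = 41/30 = 1.3667, so shaft 3 turns at 13294 / 1.3667 = 9727.3 rpm.
Gear mesh: ratio = 29/89 = 0.32584, so the spindle turns at 9727.3 / 0.32584 = 29853 rpm.

29853 rpm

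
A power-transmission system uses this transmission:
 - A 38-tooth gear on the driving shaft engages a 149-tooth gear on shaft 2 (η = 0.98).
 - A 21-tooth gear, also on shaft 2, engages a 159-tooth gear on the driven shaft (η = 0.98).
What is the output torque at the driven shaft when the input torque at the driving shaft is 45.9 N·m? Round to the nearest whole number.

1309 N·m

Gear mesh: ratio = 149/38 = 3.9211; torque at shaft 2 = 45.9 × 3.9211 × 0.98 = 176.38 N·m.
Gear mesh: ratio = 159/21 = 7.5714; torque at the driven shaft = 176.38 × 7.5714 × 0.98 = 1308.7 N·m.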